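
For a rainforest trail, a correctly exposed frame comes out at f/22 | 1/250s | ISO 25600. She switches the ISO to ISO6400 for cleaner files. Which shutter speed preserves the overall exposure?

1/60s

ISO: 25600 → 12800 → 6400 — 2 stops lower (darker).
Need 2 stops brighter from the shutter speed: 1/250 → 1/125 → 1/60.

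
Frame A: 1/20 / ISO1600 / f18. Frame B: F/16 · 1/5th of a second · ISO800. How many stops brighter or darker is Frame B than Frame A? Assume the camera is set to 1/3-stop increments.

Aperture: f/18 → f/16 — 1/3 stop wider (brighter).
Shutter speed: 1/20 → 1/15 → 1/13 → 1/10 → 1/8 → 1/6 → 1/5 — 2 stops slower (brighter).
ISO: 1600 → 1250 → 1000 → 800 — 1 stop lower (darker).
Net: +1/3 +2 −1 = +1 1/3 stops.

1 1/3 stops brighter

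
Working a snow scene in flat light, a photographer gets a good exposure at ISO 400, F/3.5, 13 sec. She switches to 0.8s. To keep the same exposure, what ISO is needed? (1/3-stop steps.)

Shutter speed: 13 → 10 → 8 → 6 → 5 → 4 → 3.2 → 2.5 → 2 → 1.6 → 1.3 → 1 → 0.8 — 4 stops faster (darker).
Need 4 stops brighter from the ISO: 400 → 500 → 640 → 800 → 1000 → 1250 → 1600 → 2000 → 2500 → 3200 → 4000 → 5000 → 6400.

ISO 6400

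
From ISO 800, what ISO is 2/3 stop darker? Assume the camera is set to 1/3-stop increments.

ISO 500

ISO: 800 → 640 → 500 — 2/3 stop dropped (darker).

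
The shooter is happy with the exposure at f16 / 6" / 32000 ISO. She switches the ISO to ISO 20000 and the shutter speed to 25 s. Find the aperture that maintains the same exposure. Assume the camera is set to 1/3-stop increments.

f/25

ISO: 32000 → 25600 → 20000 — 2/3 stop dropped (darker).
Shutter speed: 6 → 8 → 10 → 13 → 15 → 20 → 25 — 2 stops slower (brighter).
Net change so far: 1 1/3 stops brighter. Offset with the aperture: f/16 → f/18 → f/20 → f/22 → f/25.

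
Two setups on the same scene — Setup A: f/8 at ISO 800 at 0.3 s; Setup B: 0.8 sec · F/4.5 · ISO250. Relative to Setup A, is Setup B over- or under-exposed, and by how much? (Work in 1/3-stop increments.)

1 1/3 stops brighter

Aperture: f/8 → f/7.1 → f/6.3 → f/5.6 → f/5 → f/4.5 — 1 2/3 stops larger aperture (brighter).
Shutter speed: 0.3 → 0.4 → 0.5 → 0.6 → 0.8 — 1 1/3 stops longer (brighter).
ISO: 800 → 640 → 500 → 400 → 320 → 250 — 1 2/3 stops dropped (darker).
Net: +1 2/3 +1 1/3 −1 2/3 = +1 1/3 stops.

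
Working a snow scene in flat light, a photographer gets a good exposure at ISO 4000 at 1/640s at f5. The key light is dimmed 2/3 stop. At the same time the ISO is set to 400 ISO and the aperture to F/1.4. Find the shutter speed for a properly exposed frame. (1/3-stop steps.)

1/500s

Scene light: 2/3 stop darker.
ISO: 4000 → 3200 → 2500 → 2000 → 1600 → 1250 → 1000 → 800 → 640 → 500 → 400 — 3 1/3 stops dropped (darker).
Aperture: f/5 → f/4.5 → f/4 → f/3.5 → f/3.2 → f/2.8 → f/2.5 → f/2.2 → f/2 → f/1.8 → f/1.6 → f/1.4 — 3 2/3 stops opened up (brighter).
Net so far: 1/3 stop darker. Shutter speed: 1/640 → 1/500.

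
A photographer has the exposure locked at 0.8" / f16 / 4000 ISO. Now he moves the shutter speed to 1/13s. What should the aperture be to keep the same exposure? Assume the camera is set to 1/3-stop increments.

Shutter speed: 0.8 → 0.6 → 0.5 → 0.4 → 0.3 → 1/4 → 1/5 → 1/6 → 1/8 → 1/10 → 1/13 — 3 1/3 stops faster (darker).
Need 3 1/3 stops brighter from the aperture: f/16 → f/14 → f/13 → f/11 → f/10 → f/9 → f/8 → f/7.1 → f/6.3 → f/5.6 → f/5.

f/5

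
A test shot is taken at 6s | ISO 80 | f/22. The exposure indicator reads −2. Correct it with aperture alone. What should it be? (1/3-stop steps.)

Underexposed by 2 stops → need 2 stops brighter.
Aperture: f/22 → f/20 → f/18 → f/16 → f/14 → f/13 → f/11.

f/11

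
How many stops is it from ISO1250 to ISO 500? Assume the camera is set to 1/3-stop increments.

1250 → 1000 → 800 → 640 → 500 — count the steps: 4 third-stops = 1 1/3 stops.

1 1/3 stops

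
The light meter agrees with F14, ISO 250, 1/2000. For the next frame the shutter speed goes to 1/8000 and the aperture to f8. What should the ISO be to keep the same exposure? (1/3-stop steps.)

Shutter speed: 1/2000 → 1/2500 → 1/3200 → 1/4000 → 1/5000 → 1/6400 → 1/8000 — 2 stops shorter (darker).
Aperture: f/14 → f/13 → f/11 → f/10 → f/9 → f/8 — 1 2/3 stops wider (brighter).
Net change so far: 1/3 stop darker. Offset with the ISO: 250 → 320.

ISO 320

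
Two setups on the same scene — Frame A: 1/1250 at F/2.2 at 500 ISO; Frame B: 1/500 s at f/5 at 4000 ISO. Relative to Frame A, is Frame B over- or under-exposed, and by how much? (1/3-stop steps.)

Aperture: f/2.2 → f/2.5 → f/2.8 → f/3.2 → f/3.5 → f/4 → f/4.5 → f/5 — 2 1/3 stops stopped down (darker).
Shutter speed: 1/1250 → 1/1000 → 1/800 → 1/640 → 1/500 — 1 1/3 stops longer (brighter).
ISO: 500 → 640 → 800 → 1000 → 1250 → 1600 → 2000 → 2500 → 3200 → 4000 — 3 stops raised (brighter).
Net: −2 1/3 +1 1/3 +3 = +2 stops.

2 stops brighter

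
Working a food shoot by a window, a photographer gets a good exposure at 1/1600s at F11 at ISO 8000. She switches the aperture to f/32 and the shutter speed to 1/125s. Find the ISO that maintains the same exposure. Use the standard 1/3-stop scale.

Aperture: f/11 → f/13 → f/14 → f/16 → f/18 → f/20 → f/22 → f/25 → f/29 → f/32 — 3 stops stopped down (darker).
Shutter speed: 1/1600 → 1/1250 → 1/1000 → 1/800 → 1/640 → 1/500 → 1/400 → 1/320 → 1/250 → 1/200 → 1/160 → 1/125 — 3 2/3 stops longer (brighter).
Net change so far: 2/3 stop brighter. Offset with the ISO: 8000 → 6400 → 5000.

ISO 5000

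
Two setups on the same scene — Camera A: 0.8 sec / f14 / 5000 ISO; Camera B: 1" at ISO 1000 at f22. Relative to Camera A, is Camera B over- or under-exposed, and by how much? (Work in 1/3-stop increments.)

3 1/3 stops darker

Aperture: f/14 → f/16 → f/18 → f/20 → f/22 — 1 1/3 stops narrower (darker).
Shutter speed: 0.8 → 1 — 1/3 stop slower (brighter).
ISO: 5000 → 4000 → 3200 → 2500 → 2000 → 1600 → 1250 → 1000 — 2 1/3 stops lower (darker).
Net: −1 1/3 +1/3 −2 1/3 = −3 1/3 stops.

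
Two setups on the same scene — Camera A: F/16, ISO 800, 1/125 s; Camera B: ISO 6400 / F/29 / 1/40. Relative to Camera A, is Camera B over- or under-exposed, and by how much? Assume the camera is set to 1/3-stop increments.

3 stops brighter

Aperture: f/16 → f/18 → f/20 → f/22 → f/25 → f/29 — 1 2/3 stops smaller aperture (darker).
Shutter speed: 1/125 → 1/100 → 1/80 → 1/60 → 1/50 → 1/40 — 1 2/3 stops longer (brighter).
ISO: 800 → 1000 → 1250 → 1600 → 2000 → 2500 → 3200 → 4000 → 5000 → 6400 — 3 stops raised (brighter).
Net: −1 2/3 +1 2/3 +3 = +3 stops.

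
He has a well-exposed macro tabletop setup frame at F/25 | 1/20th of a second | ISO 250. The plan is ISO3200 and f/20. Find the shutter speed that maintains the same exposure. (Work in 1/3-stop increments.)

1/400s

ISO: 250 → 320 → 400 → 500 → 640 → 800 → 1000 → 1250 → 1600 → 2000 → 2500 → 3200 — 3 2/3 stops raised (brighter).
Aperture: f/25 → f/22 → f/20 — 2/3 stop opened up (brighter).
Net change so far: 4 1/3 stops brighter. Offset with the shutter speed: 1/20 → 1/25 → 1/30 → 1/40 → 1/50 → 1/60 → 1/80 → 1/100 → 1/125 → 1/160 → 1/200 → 1/250 → 1/320 → 1/400.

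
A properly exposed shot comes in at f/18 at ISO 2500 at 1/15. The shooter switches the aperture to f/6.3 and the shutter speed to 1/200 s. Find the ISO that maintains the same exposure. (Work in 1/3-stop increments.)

ISO 4000

Aperture: f/18 → f/16 → f/14 → f/13 → f/11 → f/10 → f/9 → f/8 → f/7.1 → f/6.3 — 3 stops larger aperture (brighter).
Shutter speed: 1/15 → 1/20 → 1/25 → 1/30 → 1/40 → 1/50 → 1/60 → 1/80 → 1/100 → 1/125 → 1/160 → 1/200 — 3 2/3 stops faster (darker).
Net change so far: 2/3 stop darker. Offset with the ISO: 2500 → 3200 → 4000.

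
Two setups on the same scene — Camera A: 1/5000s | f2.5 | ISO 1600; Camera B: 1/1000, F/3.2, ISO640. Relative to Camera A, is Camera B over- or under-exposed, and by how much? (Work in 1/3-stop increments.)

Aperture: f/2.5 → f/2.8 → f/3.2 — 2/3 stop stopped down (darker).
Shutter speed: 1/5000 → 1/4000 → 1/3200 → 1/2500 → 1/2000 → 1/1600 → 1/1250 → 1/1000 — 2 1/3 stops slower (brighter).
ISO: 1600 → 1250 → 1000 → 800 → 640 — 1 1/3 stops lower (darker).
Net: −2/3 +2 1/3 −1 1/3 = +1/3 stops.

1/3 stop brighter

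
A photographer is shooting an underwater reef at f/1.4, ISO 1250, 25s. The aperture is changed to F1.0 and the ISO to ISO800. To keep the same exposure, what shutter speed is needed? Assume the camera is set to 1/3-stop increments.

Aperture: f/1.4 → f/1.2 → f/1.1 → f/1.0 — 1 stop wider (brighter).
ISO: 1250 → 1000 → 800 — 2/3 stop lower (darker).
Net change so far: 1/3 stop brighter. Offset with the shutter speed: 25 → 20.

20 s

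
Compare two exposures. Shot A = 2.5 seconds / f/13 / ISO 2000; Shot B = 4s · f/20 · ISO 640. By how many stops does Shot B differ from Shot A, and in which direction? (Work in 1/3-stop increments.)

2 1/3 stops darker

Aperture: f/13 → f/14 → f/16 → f/18 → f/20 — 1 1/3 stops narrower (darker).
Shutter speed: 2.5 → 3.2 → 4 — 2/3 stop longer (brighter).
ISO: 2000 → 1600 → 1250 → 1000 → 800 → 640 — 1 2/3 stops dropped (darker).
Net: −1 1/3 +2/3 −1 2/3 = −2 1/3 stops.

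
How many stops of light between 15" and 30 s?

15 → 30 — count the steps: 1 stop.

1 stop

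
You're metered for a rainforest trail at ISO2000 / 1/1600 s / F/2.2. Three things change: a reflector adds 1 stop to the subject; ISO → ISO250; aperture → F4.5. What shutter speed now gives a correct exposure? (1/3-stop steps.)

Scene light: 1 stop brighter.
ISO: 2000 → 1600 → 1250 → 1000 → 800 → 640 → 500 → 400 → 320 → 250 — 3 stops lower (darker).
Aperture: f/2.2 → f/2.5 → f/2.8 → f/3.2 → f/3.5 → f/4 → f/4.5 — 2 stops narrower (darker).
Net so far: 4 stops darker. Shutter speed: 1/1600 → 1/1250 → 1/1000 → 1/800 → 1/640 → 1/500 → 1/400 → 1/320 → 1/250 → 1/200 → 1/160 → 1/125 → 1/100.

1/100s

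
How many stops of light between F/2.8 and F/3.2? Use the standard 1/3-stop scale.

1/3 stop

f/2.8 → f/3.2 — count the steps: 1 third-stops = 1/3 stop.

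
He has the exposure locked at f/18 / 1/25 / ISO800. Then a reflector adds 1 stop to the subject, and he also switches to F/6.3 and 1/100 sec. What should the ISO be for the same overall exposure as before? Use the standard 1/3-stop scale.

ISO 200

Scene light: 1 stop brighter.
Aperture: f/18 → f/16 → f/14 → f/13 → f/11 → f/10 → f/9 → f/8 → f/7.1 → f/6.3 — 3 stops opened up (brighter).
Shutter speed: 1/25 → 1/30 → 1/40 → 1/50 → 1/60 → 1/80 → 1/100 — 2 stops shorter (darker).
Net so far: 2 stops brighter. ISO: 800 → 640 → 500 → 400 → 320 → 250 → 200.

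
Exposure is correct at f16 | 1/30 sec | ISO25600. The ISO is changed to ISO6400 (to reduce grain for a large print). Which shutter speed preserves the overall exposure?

1/8s

ISO: 25600 → 12800 → 6400 — 2 stops lower (darker).
Need 2 stops brighter from the shutter speed: 1/30 → 1/15 → 1/8.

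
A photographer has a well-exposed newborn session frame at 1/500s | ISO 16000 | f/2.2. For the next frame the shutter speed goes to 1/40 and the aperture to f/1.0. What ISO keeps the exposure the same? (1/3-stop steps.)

Shutter speed: 1/500 → 1/400 → 1/320 → 1/250 → 1/200 → 1/160 → 1/125 → 1/100 → 1/80 → 1/60 → 1/50 → 1/40 — 3 2/3 stops longer (brighter).
Aperture: f/2.2 → f/2 → f/1.8 → f/1.6 → f/1.4 → f/1.2 → f/1.1 → f/1.0 — 2 1/3 stops opened up (brighter).
Net change so far: 6 stops brighter. Offset with the ISO: 16000 → 12800 → 10000 → 8000 → 6400 → 5000 → 4000 → 3200 → 2500 → 2000 → 1600 → 1250 → 1000 → 800 → 640 → 500 → 400 → 320 → 250.

ISO 250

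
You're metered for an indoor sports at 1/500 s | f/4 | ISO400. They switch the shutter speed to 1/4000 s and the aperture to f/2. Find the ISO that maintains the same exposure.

Shutter speed: 1/500 → 1/1000 → 1/2000 → 1/4000 — 3 stops faster (darker).
Aperture: f/4 → f/2.8 → f/2 — 2 stops larger aperture (brighter).
Net change so far: 1 stop darker. Offset with the ISO: 400 → 800.

ISO 800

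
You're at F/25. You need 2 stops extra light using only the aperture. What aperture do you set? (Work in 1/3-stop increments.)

Aperture: f/25 → f/22 → f/20 → f/18 → f/16 → f/14 → f/13 — 2 stops larger aperture (brighter).

f/13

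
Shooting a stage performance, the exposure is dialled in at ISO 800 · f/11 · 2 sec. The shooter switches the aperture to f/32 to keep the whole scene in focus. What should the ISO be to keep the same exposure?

ISO 6400

Aperture: f/11 → f/16 → f/22 → f/32 — 3 stops stopped down (darker).
Need 3 stops brighter from the ISO: 800 → 1600 → 3200 → 6400.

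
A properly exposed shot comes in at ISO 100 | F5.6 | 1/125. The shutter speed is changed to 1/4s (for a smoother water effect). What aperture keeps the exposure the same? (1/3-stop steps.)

Shutter speed: 1/125 → 1/100 → 1/80 → 1/60 → 1/50 → 1/40 → 1/30 → 1/25 → 1/20 → 1/15 → 1/13 → 1/10 → 1/8 → 1/6 → 1/5 → 1/4 — 5 stops longer (brighter).
Need 5 stops darker from the aperture: f/5.6 → f/6.3 → f/7.1 → f/8 → f/9 → f/10 → f/11 → f/13 → f/14 → f/16 → f/18 → f/20 → f/22 → f/25 → f/29 → f/32.

f/32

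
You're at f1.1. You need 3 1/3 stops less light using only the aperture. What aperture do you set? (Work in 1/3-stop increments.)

f/3.5

Aperture: f/1.1 → f/1.2 → f/1.4 → f/1.6 → f/1.8 → f/2 → f/2.2 → f/2.5 → f/2.8 → f/3.2 → f/3.5 — 3 1/3 stops narrower (darker).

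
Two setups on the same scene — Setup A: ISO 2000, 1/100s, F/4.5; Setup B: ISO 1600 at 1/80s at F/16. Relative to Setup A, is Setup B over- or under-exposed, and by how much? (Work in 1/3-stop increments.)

3 2/3 stops darker

Aperture: f/4.5 → f/5 → f/5.6 → f/6.3 → f/7.1 → f/8 → f/9 → f/10 → f/11 → f/13 → f/14 → f/16 — 3 2/3 stops smaller aperture (darker).
Shutter speed: 1/100 → 1/80 — 1/3 stop longer (brighter).
ISO: 2000 → 1600 — 1/3 stop dropped (darker).
Net: −3 2/3 +1/3 −1/3 = −3 2/3 stops.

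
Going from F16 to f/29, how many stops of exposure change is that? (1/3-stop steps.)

f/16 → f/18 → f/20 → f/22 → f/25 → f/29 — count the steps: 5 third-stops = 1 2/3 stops.

1 2/3 stops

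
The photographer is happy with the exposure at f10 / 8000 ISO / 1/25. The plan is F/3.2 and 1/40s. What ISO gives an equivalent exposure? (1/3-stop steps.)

Aperture: f/10 → f/9 → f/8 → f/7.1 → f/6.3 → f/5.6 → f/5 → f/4.5 → f/4 → f/3.5 → f/3.2 — 3 1/3 stops opened up (brighter).
Shutter speed: 1/25 → 1/30 → 1/40 — 2/3 stop shorter (darker).
Net change so far: 2 2/3 stops brighter. Offset with the ISO: 8000 → 6400 → 5000 → 4000 → 3200 → 2500 → 2000 → 1600 → 1250.

ISO 1250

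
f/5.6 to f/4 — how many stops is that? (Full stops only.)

1 stop

f/5.6 → f/4 — count the steps: 1 stop.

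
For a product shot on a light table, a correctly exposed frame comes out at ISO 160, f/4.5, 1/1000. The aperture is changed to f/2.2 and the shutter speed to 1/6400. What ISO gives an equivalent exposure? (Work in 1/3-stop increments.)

Aperture: f/4.5 → f/4 → f/3.5 → f/3.2 → f/2.8 → f/2.5 → f/2.2 — 2 stops opened up (brighter).
Shutter speed: 1/1000 → 1/1250 → 1/1600 → 1/2000 → 1/2500 → 1/3200 → 1/4000 → 1/5000 → 1/6400 — 2 2/3 stops shorter (darker).
Net change so far: 2/3 stop darker. Offset with the ISO: 160 → 200 → 250.

ISO 250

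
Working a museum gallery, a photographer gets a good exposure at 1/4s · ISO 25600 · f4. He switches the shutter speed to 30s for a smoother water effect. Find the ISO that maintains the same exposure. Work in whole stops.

ISO 200

Shutter speed: 1/4 → 1/2 → 1 → 2 → 4 → 8 → 15 → 30 — 7 stops slower (brighter).
Need 7 stops darker from the ISO: 25600 → 12800 → 6400 → 3200 → 1600 → 800 → 400 → 200.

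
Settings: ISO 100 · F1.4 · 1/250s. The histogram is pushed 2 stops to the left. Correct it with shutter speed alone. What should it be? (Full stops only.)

Underexposed by 2 stops → need 2 stops brighter.
Shutter speed: 1/250 → 1/125 → 1/60.

1/60s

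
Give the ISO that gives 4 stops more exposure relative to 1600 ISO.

ISO: 1600 → 3200 → 6400 → 12800 → 25600 — 4 stops higher (brighter).

ISO 25600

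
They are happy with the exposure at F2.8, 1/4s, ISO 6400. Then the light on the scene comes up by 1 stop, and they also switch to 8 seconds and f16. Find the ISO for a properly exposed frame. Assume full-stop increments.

Scene light: 1 stop brighter.
Shutter speed: 1/4 → 1/2 → 1 → 2 → 4 → 8 — 5 stops slower (brighter).
Aperture: f/2.8 → f/4 → f/5.6 → f/8 → f/11 → f/16 — 5 stops narrower (darker).
Net so far: 1 stop brighter. ISO: 6400 → 3200.

ISO 3200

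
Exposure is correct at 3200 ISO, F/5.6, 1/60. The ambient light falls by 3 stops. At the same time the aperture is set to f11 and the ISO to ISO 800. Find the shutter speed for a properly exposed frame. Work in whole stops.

Scene light: 3 stops darker.
Aperture: f/5.6 → f/8 → f/11 — 2 stops smaller aperture (darker).
ISO: 3200 → 1600 → 800 — 2 stops dropped (darker).
Net so far: 7 stops darker. Shutter speed: 1/60 → 1/30 → 1/15 → 1/8 → 1/4 → 1/2 → 1 → 2.

2 s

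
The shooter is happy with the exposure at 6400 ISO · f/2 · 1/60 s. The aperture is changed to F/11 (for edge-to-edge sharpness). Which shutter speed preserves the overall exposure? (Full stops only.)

1/2s

Aperture: f/2 → f/2.8 → f/4 → f/5.6 → f/8 → f/11 — 5 stops smaller aperture (darker).
Need 5 stops brighter from the shutter speed: 1/60 → 1/30 → 1/15 → 1/8 → 1/4 → 1/2.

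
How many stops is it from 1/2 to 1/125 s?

6 stops

1/2 → 1/4 → 1/8 → 1/15 → 1/30 → 1/60 → 1/125 — count the steps: 6 stops.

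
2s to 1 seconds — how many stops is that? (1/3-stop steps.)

2 → 1.6 → 1.3 → 1 — count the steps: 3 third-stops = 1 stop.

1 stop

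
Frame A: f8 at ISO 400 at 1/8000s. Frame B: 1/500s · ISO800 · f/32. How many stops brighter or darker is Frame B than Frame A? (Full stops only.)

1 stop brighter

Aperture: f/8 → f/11 → f/16 → f/22 → f/32 — 4 stops smaller aperture (darker).
Shutter speed: 1/8000 → 1/4000 → 1/2000 → 1/1000 → 1/500 — 4 stops longer (brighter).
ISO: 400 → 800 — 1 stop higher (brighter).
Net: −4 +4 +1 = +1 stop.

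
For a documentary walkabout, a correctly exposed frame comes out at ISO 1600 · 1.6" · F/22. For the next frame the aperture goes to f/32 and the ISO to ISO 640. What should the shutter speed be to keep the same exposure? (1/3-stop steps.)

Aperture: f/22 → f/25 → f/29 → f/32 — 1 stop smaller aperture (darker).
ISO: 1600 → 1250 → 1000 → 800 → 640 — 1 1/3 stops lower (darker).
Net change so far: 2 1/3 stops darker. Offset with the shutter speed: 1.6 → 2 → 2.5 → 3.2 → 4 → 5 → 6 → 8.

8 s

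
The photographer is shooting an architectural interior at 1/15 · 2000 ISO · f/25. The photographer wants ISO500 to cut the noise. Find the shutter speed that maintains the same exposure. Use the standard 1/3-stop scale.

ISO: 2000 → 1600 → 1250 → 1000 → 800 → 640 → 500 — 2 stops lower (darker).
Need 2 stops brighter from the shutter speed: 1/15 → 1/13 → 1/10 → 1/8 → 1/6 → 1/5 → 1/4.

1/4s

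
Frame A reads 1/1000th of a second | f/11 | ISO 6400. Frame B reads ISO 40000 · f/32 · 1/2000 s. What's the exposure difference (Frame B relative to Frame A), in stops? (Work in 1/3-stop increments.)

1 1/3 stops darker

Aperture: f/11 → f/13 → f/14 → f/16 → f/18 → f/20 → f/22 → f/25 → f/29 → f/32 — 3 stops narrower (darker).
Shutter speed: 1/1000 → 1/1250 → 1/1600 → 1/2000 — 1 stop faster (darker).
ISO: 6400 → 8000 → 10000 → 12800 → 16000 → 20000 → 25600 → 32000 → 40000 — 2 2/3 stops higher (brighter).
Net: −3 −1 +2 2/3 = −1 1/3 stops.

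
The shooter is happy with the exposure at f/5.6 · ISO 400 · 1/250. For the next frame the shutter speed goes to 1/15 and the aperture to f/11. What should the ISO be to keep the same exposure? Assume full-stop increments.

ISO 100

Shutter speed: 1/250 → 1/125 → 1/60 → 1/30 → 1/15 — 4 stops slower (brighter).
Aperture: f/5.6 → f/8 → f/11 — 2 stops smaller aperture (darker).
Net change so far: 2 stops brighter. Offset with the ISO: 400 → 200 → 100.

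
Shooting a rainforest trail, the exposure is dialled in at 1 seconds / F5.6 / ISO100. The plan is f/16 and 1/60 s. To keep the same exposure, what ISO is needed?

Aperture: f/5.6 → f/8 → f/11 → f/16 — 3 stops stopped down (darker).
Shutter speed: 1 → 1/2 → 1/4 → 1/8 → 1/15 → 1/30 → 1/60 — 6 stops shorter (darker).
Net change so far: 9 stops darker. Offset with the ISO: 100 → 200 → 400 → 800 → 1600 → 3200 → 6400 → 12800 → 25600 → 51200.

ISO 51200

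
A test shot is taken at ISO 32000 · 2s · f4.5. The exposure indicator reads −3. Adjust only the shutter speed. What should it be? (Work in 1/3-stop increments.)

Underexposed by 3 stops → need 3 stops brighter.
Shutter speed: 2 → 2.5 → 3.2 → 4 → 5 → 6 → 8 → 10 → 13 → 15.

15 s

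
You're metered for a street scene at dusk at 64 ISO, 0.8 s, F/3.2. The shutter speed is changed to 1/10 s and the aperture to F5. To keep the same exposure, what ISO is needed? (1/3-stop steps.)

ISO 1250

Shutter speed: 0.8 → 0.6 → 0.5 → 0.4 → 0.3 → 1/4 → 1/5 → 1/6 → 1/8 → 1/10 — 3 stops shorter (darker).
Aperture: f/3.2 → f/3.5 → f/4 → f/4.5 → f/5 — 1 1/3 stops narrower (darker).
Net change so far: 4 1/3 stops darker. Offset with the ISO: 64 → 80 → 100 → 125 → 160 → 200 → 250 → 320 → 400 → 500 → 640 → 800 → 1000 → 1250.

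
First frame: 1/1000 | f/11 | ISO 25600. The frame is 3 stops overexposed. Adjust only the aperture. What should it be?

f/32

Overexposed by 3 stops → need 3 stops darker.
Aperture: f/11 → f/16 → f/22 → f/32.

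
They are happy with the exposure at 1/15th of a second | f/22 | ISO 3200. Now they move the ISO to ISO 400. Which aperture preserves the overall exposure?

ISO: 3200 → 1600 → 800 → 400 — 3 stops lower (darker).
Need 3 stops brighter from the aperture: f/22 → f/16 → f/11 → f/8.

f/8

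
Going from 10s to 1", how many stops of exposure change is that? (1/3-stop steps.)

10 → 8 → 6 → 5 → 4 → 3.2 → 2.5 → 2 → 1.6 → 1.3 → 1 — count the steps: 10 third-stops = 3 1/3 stops.

3 1/3 stops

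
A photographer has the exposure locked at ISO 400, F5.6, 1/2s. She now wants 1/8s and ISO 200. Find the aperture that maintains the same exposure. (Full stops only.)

f/2

Shutter speed: 1/2 → 1/4 → 1/8 — 2 stops shorter (darker).
ISO: 400 → 200 — 1 stop lower (darker).
Net change so far: 3 stops darker. Offset with the aperture: f/5.6 → f/4 → f/2.8 → f/2.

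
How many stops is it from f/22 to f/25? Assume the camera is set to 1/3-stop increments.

f/22 → f/25 — count the steps: 1 third-stops = 1/3 stop.

1/3 stop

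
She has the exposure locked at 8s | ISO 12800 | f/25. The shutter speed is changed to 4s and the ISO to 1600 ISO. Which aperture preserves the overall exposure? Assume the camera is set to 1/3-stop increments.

Shutter speed: 8 → 6 → 5 → 4 — 1 stop shorter (darker).
ISO: 12800 → 10000 → 8000 → 6400 → 5000 → 4000 → 3200 → 2500 → 2000 → 1600 — 3 stops lower (darker).
Net change so far: 4 stops darker. Offset with the aperture: f/25 → f/22 → f/20 → f/18 → f/16 → f/14 → f/13 → f/11 → f/10 → f/9 → f/8 → f/7.1 → f/6.3.

f/6.3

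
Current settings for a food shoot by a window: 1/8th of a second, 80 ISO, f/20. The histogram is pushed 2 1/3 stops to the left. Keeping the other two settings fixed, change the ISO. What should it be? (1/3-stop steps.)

ISO 400

Underexposed by 2 1/3 stops → need 2 1/3 stops brighter.
ISO: 80 → 100 → 125 → 160 → 200 → 250 → 320 → 400.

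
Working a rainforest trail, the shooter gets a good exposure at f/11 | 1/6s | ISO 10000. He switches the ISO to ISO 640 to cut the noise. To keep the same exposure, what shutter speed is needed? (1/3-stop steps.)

2.5 s

ISO: 10000 → 8000 → 6400 → 5000 → 4000 → 3200 → 2500 → 2000 → 1600 → 1250 → 1000 → 800 → 640 — 4 stops dropped (darker).
Need 4 stops brighter from the shutter speed: 1/6 → 1/5 → 1/4 → 0.3 → 0.4 → 0.5 → 0.6 → 0.8 → 1 → 1.3 → 1.6 → 2 → 2.5.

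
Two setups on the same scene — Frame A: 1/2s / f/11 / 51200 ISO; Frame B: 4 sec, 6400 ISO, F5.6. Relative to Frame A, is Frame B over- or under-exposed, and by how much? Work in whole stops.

2 stops brighter

Aperture: f/11 → f/8 → f/5.6 — 2 stops wider (brighter).
Shutter speed: 1/2 → 1 → 2 → 4 — 3 stops longer (brighter).
ISO: 51200 → 25600 → 12800 → 6400 — 3 stops lower (darker).
Net: +2 +3 −3 = +2 stops.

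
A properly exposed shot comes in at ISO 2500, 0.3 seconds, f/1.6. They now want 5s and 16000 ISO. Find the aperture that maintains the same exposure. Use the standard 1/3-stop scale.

Shutter speed: 0.3 → 0.4 → 0.5 → 0.6 → 0.8 → 1 → 1.3 → 1.6 → 2 → 2.5 → 3.2 → 4 → 5 — 4 stops slower (brighter).
ISO: 2500 → 3200 → 4000 → 5000 → 6400 → 8000 → 10000 → 12800 → 16000 — 2 2/3 stops raised (brighter).
Net change so far: 6 2/3 stops brighter. Offset with the aperture: f/1.6 → f/1.8 → f/2 → f/2.2 → f/2.5 → f/2.8 → f/3.2 → f/3.5 → f/4 → f/4.5 → f/5 → f/5.6 → f/6.3 → f/7.1 → f/8 → f/9 → f/10 → f/11 → f/13 → f/14 → f/16.

f/16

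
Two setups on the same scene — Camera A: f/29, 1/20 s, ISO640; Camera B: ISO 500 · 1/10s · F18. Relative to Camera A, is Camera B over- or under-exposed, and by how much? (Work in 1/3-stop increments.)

Aperture: f/29 → f/25 → f/22 → f/20 → f/18 — 1 1/3 stops opened up (brighter).
Shutter speed: 1/20 → 1/15 → 1/13 → 1/10 — 1 stop slower (brighter).
ISO: 640 → 500 — 1/3 stop lower (darker).
Net: +1 1/3 +1 −1/3 = +2 stops.

2 stops brighter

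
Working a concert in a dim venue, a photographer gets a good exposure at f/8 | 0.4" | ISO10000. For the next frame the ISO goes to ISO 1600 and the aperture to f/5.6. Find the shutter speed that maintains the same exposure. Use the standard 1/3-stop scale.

1.3 s

ISO: 10000 → 8000 → 6400 → 5000 → 4000 → 3200 → 2500 → 2000 → 1600 — 2 2/3 stops lower (darker).
Aperture: f/8 → f/7.1 → f/6.3 → f/5.6 — 1 stop wider (brighter).
Net change so far: 1 2/3 stops darker. Offset with the shutter speed: 0.4 → 0.5 → 0.6 → 0.8 → 1 → 1.3.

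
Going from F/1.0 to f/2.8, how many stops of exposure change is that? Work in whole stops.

3 stops

f/1.0 → f/1.4 → f/2 → f/2.8 — count the steps: 3 stops.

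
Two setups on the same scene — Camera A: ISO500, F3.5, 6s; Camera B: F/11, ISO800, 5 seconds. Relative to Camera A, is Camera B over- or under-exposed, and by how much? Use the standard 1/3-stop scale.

3 stops darker

Aperture: f/3.5 → f/4 → f/4.5 → f/5 → f/5.6 → f/6.3 → f/7.1 → f/8 → f/9 → f/10 → f/11 — 3 1/3 stops stopped down (darker).
Shutter speed: 6 → 5 — 1/3 stop shorter (darker).
ISO: 500 → 640 → 800 — 2/3 stop raised (brighter).
Net: −3 1/3 −1/3 +2/3 = −3 stops.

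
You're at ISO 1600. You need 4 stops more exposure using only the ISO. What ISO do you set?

ISO 25600

ISO: 1600 → 3200 → 6400 → 12800 → 25600 — 4 stops raised (brighter).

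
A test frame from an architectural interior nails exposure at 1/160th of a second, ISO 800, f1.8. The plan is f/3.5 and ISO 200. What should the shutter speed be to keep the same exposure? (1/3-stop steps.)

Aperture: f/1.8 → f/2 → f/2.2 → f/2.5 → f/2.8 → f/3.2 → f/3.5 — 2 stops stopped down (darker).
ISO: 800 → 640 → 500 → 400 → 320 → 250 → 200 — 2 stops lower (darker).
Net change so far: 4 stops darker. Offset with the shutter speed: 1/160 → 1/125 → 1/100 → 1/80 → 1/60 → 1/50 → 1/40 → 1/30 → 1/25 → 1/20 → 1/15 → 1/13 → 1/10.

1/10s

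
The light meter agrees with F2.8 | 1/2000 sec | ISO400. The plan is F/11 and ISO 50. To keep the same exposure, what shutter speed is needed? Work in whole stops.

Aperture: f/2.8 → f/4 → f/5.6 → f/8 → f/11 — 4 stops narrower (darker).
ISO: 400 → 200 → 100 → 50 — 3 stops dropped (darker).
Net change so far: 7 stops darker. Offset with the shutter speed: 1/2000 → 1/1000 → 1/500 → 1/250 → 1/125 → 1/60 → 1/30 → 1/15.

1/15s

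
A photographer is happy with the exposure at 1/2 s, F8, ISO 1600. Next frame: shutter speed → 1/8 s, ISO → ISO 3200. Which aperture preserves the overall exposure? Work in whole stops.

f/5.6

Shutter speed: 1/2 → 1/4 → 1/8 — 2 stops faster (darker).
ISO: 1600 → 3200 — 1 stop raised (brighter).
Net change so far: 1 stop darker. Offset with the aperture: f/8 → f/5.6.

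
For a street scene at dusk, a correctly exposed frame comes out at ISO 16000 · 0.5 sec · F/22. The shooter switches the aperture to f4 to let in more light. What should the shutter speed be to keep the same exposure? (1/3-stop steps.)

Aperture: f/22 → f/20 → f/18 → f/16 → f/14 → f/13 → f/11 → f/10 → f/9 → f/8 → f/7.1 → f/6.3 → f/5.6 → f/5 → f/4.5 → f/4 — 5 stops wider (brighter).
Need 5 stops darker from the shutter speed: 0.5 → 0.4 → 0.3 → 1/4 → 1/5 → 1/6 → 1/8 → 1/10 → 1/13 → 1/15 → 1/20 → 1/25 → 1/30 → 1/40 → 1/50 → 1/60.

1/60s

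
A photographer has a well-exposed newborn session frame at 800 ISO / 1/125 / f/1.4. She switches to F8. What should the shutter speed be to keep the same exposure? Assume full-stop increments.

1/4s

Aperture: f/1.4 → f/2 → f/2.8 → f/4 → f/5.6 → f/8 — 5 stops smaller aperture (darker).
Need 5 stops brighter from the shutter speed: 1/125 → 1/60 → 1/30 → 1/15 → 1/8 → 1/4.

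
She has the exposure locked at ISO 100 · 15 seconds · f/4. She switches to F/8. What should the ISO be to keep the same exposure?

Aperture: f/4 → f/5.6 → f/8 — 2 stops smaller aperture (darker).
Need 2 stops brighter from the ISO: 100 → 200 → 400.

ISO 400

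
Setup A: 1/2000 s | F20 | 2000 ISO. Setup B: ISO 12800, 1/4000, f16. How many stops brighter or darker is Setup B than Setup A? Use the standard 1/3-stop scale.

Aperture: f/20 → f/18 → f/16 — 2/3 stop larger aperture (brighter).
Shutter speed: 1/2000 → 1/2500 → 1/3200 → 1/4000 — 1 stop shorter (darker).
ISO: 2000 → 2500 → 3200 → 4000 → 5000 → 6400 → 8000 → 10000 → 12800 — 2 2/3 stops higher (brighter).
Net: +2/3 −1 +2 2/3 = +2 1/3 stops.

2 1/3 stops brighter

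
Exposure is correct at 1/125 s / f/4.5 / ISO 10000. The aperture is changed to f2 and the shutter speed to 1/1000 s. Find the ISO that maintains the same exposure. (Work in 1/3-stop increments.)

Aperture: f/4.5 → f/4 → f/3.5 → f/3.2 → f/2.8 → f/2.5 → f/2.2 → f/2 — 2 1/3 stops wider (brighter).
Shutter speed: 1/125 → 1/160 → 1/200 → 1/250 → 1/320 → 1/400 → 1/500 → 1/640 → 1/800 → 1/1000 — 3 stops shorter (darker).
Net change so far: 2/3 stop darker. Offset with the ISO: 10000 → 12800 → 16000.

ISO 16000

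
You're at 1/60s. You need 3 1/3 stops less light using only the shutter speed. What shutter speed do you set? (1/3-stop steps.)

Shutter speed: 1/60 → 1/80 → 1/100 → 1/125 → 1/160 → 1/200 → 1/250 → 1/320 → 1/400 → 1/500 → 1/640 — 3 1/3 stops faster (darker).

1/640s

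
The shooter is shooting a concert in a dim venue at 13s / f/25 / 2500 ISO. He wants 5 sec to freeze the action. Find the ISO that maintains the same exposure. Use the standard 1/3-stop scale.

ISO 6400

Shutter speed: 13 → 10 → 8 → 6 → 5 — 1 1/3 stops shorter (darker).
Need 1 1/3 stops brighter from the ISO: 2500 → 3200 → 4000 → 5000 → 6400.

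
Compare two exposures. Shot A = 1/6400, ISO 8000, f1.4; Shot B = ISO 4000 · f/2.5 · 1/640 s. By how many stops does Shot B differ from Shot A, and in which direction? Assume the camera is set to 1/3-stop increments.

2/3 stop brighter

Aperture: f/1.4 → f/1.6 → f/1.8 → f/2 → f/2.2 → f/2.5 — 1 2/3 stops stopped down (darker).
Shutter speed: 1/6400 → 1/5000 → 1/4000 → 1/3200 → 1/2500 → 1/2000 → 1/1600 → 1/1250 → 1/1000 → 1/800 → 1/640 — 3 1/3 stops slower (brighter).
ISO: 8000 → 6400 → 5000 → 4000 — 1 stop lower (darker).
Net: −1 2/3 +3 1/3 −1 = +2/3 stops.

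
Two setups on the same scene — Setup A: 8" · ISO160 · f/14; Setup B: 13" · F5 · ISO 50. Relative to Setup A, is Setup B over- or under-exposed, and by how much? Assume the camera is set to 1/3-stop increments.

2 stops brighter

Aperture: f/14 → f/13 → f/11 → f/10 → f/9 → f/8 → f/7.1 → f/6.3 → f/5.6 → f/5 — 3 stops opened up (brighter).
Shutter speed: 8 → 10 → 13 — 2/3 stop longer (brighter).
ISO: 160 → 125 → 100 → 80 → 64 → 50 — 1 2/3 stops dropped (darker).
Net: +3 +2/3 −1 2/3 = +2 stops.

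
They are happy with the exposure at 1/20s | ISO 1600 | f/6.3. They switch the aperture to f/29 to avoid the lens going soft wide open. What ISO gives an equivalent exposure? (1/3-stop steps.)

ISO 32000

Aperture: f/6.3 → f/7.1 → f/8 → f/9 → f/10 → f/11 → f/13 → f/14 → f/16 → f/18 → f/20 → f/22 → f/25 → f/29 — 4 1/3 stops stopped down (darker).
Need 4 1/3 stops brighter from the ISO: 1600 → 2000 → 2500 → 3200 → 4000 → 5000 → 6400 → 8000 → 10000 → 12800 → 16000 → 20000 → 25600 → 32000.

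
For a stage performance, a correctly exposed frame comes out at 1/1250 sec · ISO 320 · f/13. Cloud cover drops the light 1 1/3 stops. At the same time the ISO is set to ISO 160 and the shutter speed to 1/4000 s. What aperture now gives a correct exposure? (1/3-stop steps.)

f/3.2

Scene light: 1 1/3 stops darker.
ISO: 320 → 250 → 200 → 160 — 1 stop dropped (darker).
Shutter speed: 1/1250 → 1/1600 → 1/2000 → 1/2500 → 1/3200 → 1/4000 — 1 2/3 stops faster (darker).
Net so far: 4 stops darker. Aperture: f/13 → f/11 → f/10 → f/9 → f/8 → f/7.1 → f/6.3 → f/5.6 → f/5 → f/4.5 → f/4 → f/3.5 → f/3.2.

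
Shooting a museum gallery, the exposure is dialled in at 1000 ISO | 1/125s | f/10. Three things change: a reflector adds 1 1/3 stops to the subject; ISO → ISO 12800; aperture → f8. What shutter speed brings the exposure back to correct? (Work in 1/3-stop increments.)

1/6400s

Scene light: 1 1/3 stops brighter.
ISO: 1000 → 1250 → 1600 → 2000 → 2500 → 3200 → 4000 → 5000 → 6400 → 8000 → 10000 → 12800 — 3 2/3 stops raised (brighter).
Aperture: f/10 → f/9 → f/8 — 2/3 stop larger aperture (brighter).
Net so far: 5 2/3 stops brighter. Shutter speed: 1/125 → 1/160 → 1/200 → 1/250 → 1/320 → 1/400 → 1/500 → 1/640 → 1/800 → 1/1000 → 1/1250 → 1/1600 → 1/2000 → 1/2500 → 1/3200 → 1/4000 → 1/5000 → 1/6400.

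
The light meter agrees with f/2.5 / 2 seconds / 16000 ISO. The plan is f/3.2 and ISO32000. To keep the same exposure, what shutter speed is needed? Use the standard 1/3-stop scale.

Aperture: f/2.5 → f/2.8 → f/3.2 — 2/3 stop narrower (darker).
ISO: 16000 → 20000 → 25600 → 32000 — 1 stop higher (brighter).
Net change so far: 1/3 stop brighter. Offset with the shutter speed: 2 → 1.6.

1.6 s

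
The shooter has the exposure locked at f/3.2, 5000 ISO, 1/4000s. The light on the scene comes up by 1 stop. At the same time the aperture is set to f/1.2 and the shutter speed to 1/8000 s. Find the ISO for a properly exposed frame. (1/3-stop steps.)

Scene light: 1 stop brighter.
Aperture: f/3.2 → f/2.8 → f/2.5 → f/2.2 → f/2 → f/1.8 → f/1.6 → f/1.4 → f/1.2 — 2 2/3 stops opened up (brighter).
Shutter speed: 1/4000 → 1/5000 → 1/6400 → 1/8000 — 1 stop faster (darker).
Net so far: 2 2/3 stops brighter. ISO: 5000 → 4000 → 3200 → 2500 → 2000 → 1600 → 1250 → 1000 → 800.

ISO 800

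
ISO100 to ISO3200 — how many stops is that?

5 stops

100 → 200 → 400 → 800 → 1600 → 3200 — count the steps: 5 stops.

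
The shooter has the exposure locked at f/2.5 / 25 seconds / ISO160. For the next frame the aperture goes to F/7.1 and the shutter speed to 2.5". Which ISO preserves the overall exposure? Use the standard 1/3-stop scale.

Aperture: f/2.5 → f/2.8 → f/3.2 → f/3.5 → f/4 → f/4.5 → f/5 → f/5.6 → f/6.3 → f/7.1 — 3 stops stopped down (darker).
Shutter speed: 25 → 20 → 15 → 13 → 10 → 8 → 6 → 5 → 4 → 3.2 → 2.5 — 3 1/3 stops shorter (darker).
Net change so far: 6 1/3 stops darker. Offset with the ISO: 160 → 200 → 250 → 320 → 400 → 500 → 640 → 800 → 1000 → 1250 → 1600 → 2000 → 2500 → 3200 → 4000 → 5000 → 6400 → 8000 → 10000 → 12800.

ISO 12800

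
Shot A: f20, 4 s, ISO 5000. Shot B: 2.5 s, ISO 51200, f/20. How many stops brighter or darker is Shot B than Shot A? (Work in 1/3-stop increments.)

2 2/3 stops brighter

Aperture: unchanged.
Shutter speed: 4 → 3.2 → 2.5 — 2/3 stop shorter (darker).
ISO: 5000 → 6400 → 8000 → 10000 → 12800 → 16000 → 20000 → 25600 → 32000 → 40000 → 51200 — 3 1/3 stops raised (brighter).
Net: −2/3 +3 1/3 = +2 2/3 stops.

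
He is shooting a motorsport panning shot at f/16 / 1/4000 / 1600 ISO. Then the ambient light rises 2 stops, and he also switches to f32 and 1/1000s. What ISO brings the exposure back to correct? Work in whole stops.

ISO 400

Scene light: 2 stops brighter.
Aperture: f/16 → f/22 → f/32 — 2 stops narrower (darker).
Shutter speed: 1/4000 → 1/2000 → 1/1000 — 2 stops slower (brighter).
Net so far: 2 stops brighter. ISO: 1600 → 800 → 400.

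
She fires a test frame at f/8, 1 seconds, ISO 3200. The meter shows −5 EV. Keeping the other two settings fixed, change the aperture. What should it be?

Underexposed by 5 stops → need 5 stops brighter.
Aperture: f/8 → f/5.6 → f/4 → f/2.8 → f/2 → f/1.4.

f/1.4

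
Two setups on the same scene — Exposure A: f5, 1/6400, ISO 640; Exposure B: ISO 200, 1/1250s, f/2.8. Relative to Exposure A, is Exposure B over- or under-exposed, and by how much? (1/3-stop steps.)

Aperture: f/5 → f/4.5 → f/4 → f/3.5 → f/3.2 → f/2.8 — 1 2/3 stops larger aperture (brighter).
Shutter speed: 1/6400 → 1/5000 → 1/4000 → 1/3200 → 1/2500 → 1/2000 → 1/1600 → 1/1250 — 2 1/3 stops slower (brighter).
ISO: 640 → 500 → 400 → 320 → 250 → 200 — 1 2/3 stops lower (darker).
Net: +1 2/3 +2 1/3 −1 2/3 = +2 1/3 stops.

2 1/3 stops brighter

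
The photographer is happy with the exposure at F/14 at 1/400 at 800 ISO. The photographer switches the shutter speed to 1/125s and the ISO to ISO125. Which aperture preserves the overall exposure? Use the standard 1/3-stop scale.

Shutter speed: 1/400 → 1/320 → 1/250 → 1/200 → 1/160 → 1/125 — 1 2/3 stops longer (brighter).
ISO: 800 → 640 → 500 → 400 → 320 → 250 → 200 → 160 → 125 — 2 2/3 stops lower (darker).
Net change so far: 1 stop darker. Offset with the aperture: f/14 → f/13 → f/11 → f/10.

f/10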